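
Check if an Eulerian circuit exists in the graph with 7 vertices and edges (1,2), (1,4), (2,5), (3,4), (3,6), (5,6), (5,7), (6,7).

Step 1: Find the degree of each vertex:
  deg(1) = 2
  deg(2) = 2
  deg(3) = 2
  deg(4) = 2
  deg(5) = 3
  deg(6) = 3
  deg(7) = 2

Step 2: Count vertices with odd degree:
  Odd-degree vertices: 5, 6 (2 total)

Step 3: Apply Euler's theorem:
  - Eulerian circuit exists iff graph is connected and all vertices have even degree
  - Eulerian path exists iff graph is connected and has 0 or 2 odd-degree vertices

Graph is connected with exactly 2 odd-degree vertices (5, 6).
Eulerian path exists (starting and ending at the odd-degree vertices), but no Eulerian circuit.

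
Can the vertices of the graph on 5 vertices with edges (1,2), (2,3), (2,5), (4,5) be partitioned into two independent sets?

Step 1: Attempt 2-coloring using BFS:
  Start at vertex 1, assign color 0
  Color vertex 2 with color 1 (neighbor of 1)
  Color vertex 3 with color 0 (neighbor of 2)
  Color vertex 5 with color 0 (neighbor of 2)
  Color vertex 4 with color 1 (neighbor of 5)

Step 2: 2-coloring succeeded. No conflicts found.
  Set A (color 0): {1, 3, 5}
  Set B (color 1): {2, 4}

The graph is bipartite with partition {1, 3, 5}, {2, 4}.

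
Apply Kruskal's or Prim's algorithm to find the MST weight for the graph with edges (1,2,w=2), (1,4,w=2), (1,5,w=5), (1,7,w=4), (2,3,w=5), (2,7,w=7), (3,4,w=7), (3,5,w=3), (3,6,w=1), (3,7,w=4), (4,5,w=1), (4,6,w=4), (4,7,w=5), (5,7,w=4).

Apply Kruskal's algorithm (sort edges by weight, add if no cycle):

Sorted edges by weight:
  (3,6) w=1
  (4,5) w=1
  (1,2) w=2
  (1,4) w=2
  (3,5) w=3
  (1,7) w=4
  (3,7) w=4
  (4,6) w=4
  (5,7) w=4
  (1,5) w=5
  (2,3) w=5
  (4,7) w=5
  (2,7) w=7
  (3,4) w=7

Add edge (3,6) w=1 -- no cycle. Running total: 1
Add edge (4,5) w=1 -- no cycle. Running total: 2
Add edge (1,2) w=2 -- no cycle. Running total: 4
Add edge (1,4) w=2 -- no cycle. Running total: 6
Add edge (3,5) w=3 -- no cycle. Running total: 9
Add edge (1,7) w=4 -- no cycle. Running total: 13

MST edges: (3,6,w=1), (4,5,w=1), (1,2,w=2), (1,4,w=2), (3,5,w=3), (1,7,w=4)
Total MST weight: 1 + 1 + 2 + 2 + 3 + 4 = 13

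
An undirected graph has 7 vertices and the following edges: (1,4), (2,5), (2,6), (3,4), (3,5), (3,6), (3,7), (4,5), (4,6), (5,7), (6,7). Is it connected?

Step 1: Build adjacency list from edges:
  1: 4
  2: 5, 6
  3: 4, 5, 6, 7
  4: 1, 3, 5, 6
  5: 2, 3, 4, 7
  6: 2, 3, 4, 7
  7: 3, 5, 6

Step 2: Run BFS/DFS from vertex 1:
  Visited: {1, 4, 3, 5, 6, 7, 2}
  Reached 7 of 7 vertices

Step 3: All 7 vertices reached from vertex 1, so the graph is connected.
Answer: Yes, the graph is connected.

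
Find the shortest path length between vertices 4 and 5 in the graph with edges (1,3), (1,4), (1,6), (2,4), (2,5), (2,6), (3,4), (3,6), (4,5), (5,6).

Step 1: Build adjacency list:
  1: 3, 4, 6
  2: 4, 5, 6
  3: 1, 4, 6
  4: 1, 2, 3, 5
  5: 2, 4, 6
  6: 1, 2, 3, 5

Step 2: BFS from vertex 4 to find shortest path to 5:
  vertex 1 reached at distance 1
  vertex 2 reached at distance 1
  vertex 3 reached at distance 1
  vertex 5 reached at distance 1

Step 3: Shortest path: 4 -> 5
Path length: 1 edge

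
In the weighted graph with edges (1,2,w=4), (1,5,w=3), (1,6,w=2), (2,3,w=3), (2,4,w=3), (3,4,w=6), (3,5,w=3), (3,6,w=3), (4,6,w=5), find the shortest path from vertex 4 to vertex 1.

Step 1: Build adjacency list with weights:
  1: 2(w=4), 5(w=3), 6(w=2)
  2: 1(w=4), 3(w=3), 4(w=3)
  3: 2(w=3), 4(w=6), 5(w=3), 6(w=3)
  4: 2(w=3), 3(w=6), 6(w=5)
  5: 1(w=3), 3(w=3)
  6: 1(w=2), 3(w=3), 4(w=5)

Step 2: Apply Dijkstra's algorithm from vertex 4:
  Visit vertex 4 (distance=0)
    Update dist[2] = 3
    Update dist[3] = 6
    Update dist[6] = 5
  Visit vertex 2 (distance=3)
    Update dist[1] = 7
  Visit vertex 6 (distance=5)
  Visit vertex 3 (distance=6)
    Update dist[5] = 9
  Visit vertex 1 (distance=7)

Step 3: Shortest path: 4 -> 2 -> 1
Total weight: 3 + 4 = 7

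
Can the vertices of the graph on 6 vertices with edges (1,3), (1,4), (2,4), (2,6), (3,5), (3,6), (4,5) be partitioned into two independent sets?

Step 1: Attempt 2-coloring using BFS:
  Start at vertex 1, assign color 0
  Color vertex 3 with color 1 (neighbor of 1)
  Color vertex 4 with color 1 (neighbor of 1)
  Color vertex 5 with color 0 (neighbor of 3)
  Color vertex 6 with color 0 (neighbor of 3)
  Color vertex 2 with color 0 (neighbor of 4)

Step 2: Conflict found! Vertices 6 and 2 are adjacent but have the same color.
This means the graph contains an odd cycle.

The graph is NOT bipartite.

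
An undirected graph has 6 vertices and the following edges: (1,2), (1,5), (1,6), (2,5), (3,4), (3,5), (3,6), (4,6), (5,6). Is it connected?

Step 1: Build adjacency list from edges:
  1: 2, 5, 6
  2: 1, 5
  3: 4, 5, 6
  4: 3, 6
  5: 1, 2, 3, 6
  6: 1, 3, 4, 5

Step 2: Run BFS/DFS from vertex 1:
  Visited: {1, 2, 5, 6, 3, 4}
  Reached 6 of 6 vertices

Step 3: All 6 vertices reached from vertex 1, so the graph is connected.
Answer: Yes, the graph is connected.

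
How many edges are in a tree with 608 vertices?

A tree on n vertices always has exactly n - 1 edges.
For n = 608: edges = 608 - 1 = 607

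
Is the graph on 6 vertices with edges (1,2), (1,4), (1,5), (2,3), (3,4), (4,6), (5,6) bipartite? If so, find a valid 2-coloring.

Step 1: Attempt 2-coloring using BFS:
  Start at vertex 1, assign color 0
  Color vertex 2 with color 1 (neighbor of 1)
  Color vertex 4 with color 1 (neighbor of 1)
  Color vertex 5 with color 1 (neighbor of 1)
  Color vertex 3 with color 0 (neighbor of 2)
  Color vertex 6 with color 0 (neighbor of 4)

Step 2: 2-coloring succeeded. No conflicts found.
  Set A (color 0): {1, 3, 6}
  Set B (color 1): {2, 4, 5}

The graph is bipartite with partition {1, 3, 6}, {2, 4, 5}.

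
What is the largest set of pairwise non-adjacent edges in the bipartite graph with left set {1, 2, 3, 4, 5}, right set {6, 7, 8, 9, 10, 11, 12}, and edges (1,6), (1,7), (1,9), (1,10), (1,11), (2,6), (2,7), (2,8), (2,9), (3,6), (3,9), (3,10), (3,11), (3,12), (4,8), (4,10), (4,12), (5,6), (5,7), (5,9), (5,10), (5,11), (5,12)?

Step 1: List the neighbors of each left vertex:
  1: 6, 7, 9, 10, 11
  2: 6, 7, 8, 9
  3: 6, 9, 10, 11, 12
  4: 8, 10, 12
  5: 6, 7, 9, 10, 11, 12

Step 2: Greedily match left vertices, then look for augmenting paths:
  Match 1 -- 6
  Match 2 -- 7
  Match 3 -- 9
  Match 4 -- 8
  Match 5 -- 10
  No augmenting path remains.

Step 3: Verify this is maximum:
  Matching size 5 = min(|L|, |R|) = min(5, 7), which is an upper bound, so this matching is maximum.

Maximum matching: {(1,6), (2,7), (3,9), (4,8), (5,10)}
Size: 5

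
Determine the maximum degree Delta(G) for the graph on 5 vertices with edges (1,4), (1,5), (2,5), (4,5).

Step 1: Count edges incident to each vertex:
  deg(1) = 2 (neighbors: 4, 5)
  deg(2) = 1 (neighbors: 5)
  deg(3) = 0 (neighbors: none)
  deg(4) = 2 (neighbors: 1, 5)
  deg(5) = 3 (neighbors: 1, 2, 4)

Step 2: Find maximum:
  max(2, 1, 0, 2, 3) = 3 (vertex 5)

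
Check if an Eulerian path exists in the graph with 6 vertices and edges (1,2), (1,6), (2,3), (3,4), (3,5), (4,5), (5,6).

Step 1: Find the degree of each vertex:
  deg(1) = 2
  deg(2) = 2
  deg(3) = 3
  deg(4) = 2
  deg(5) = 3
  deg(6) = 2

Step 2: Count vertices with odd degree:
  Odd-degree vertices: 3, 5 (2 total)

Step 3: Apply Euler's theorem:
  - Eulerian circuit exists iff graph is connected and all vertices have even degree
  - Eulerian path exists iff graph is connected and has 0 or 2 odd-degree vertices

Graph is connected with exactly 2 odd-degree vertices (3, 5).
Eulerian path exists (starting and ending at the odd-degree vertices), but no Eulerian circuit.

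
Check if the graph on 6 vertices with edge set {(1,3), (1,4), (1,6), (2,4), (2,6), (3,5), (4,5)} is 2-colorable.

Step 1: Attempt 2-coloring using BFS:
  Start at vertex 1, assign color 0
  Color vertex 3 with color 1 (neighbor of 1)
  Color vertex 4 with color 1 (neighbor of 1)
  Color vertex 6 with color 1 (neighbor of 1)
  Color vertex 5 with color 0 (neighbor of 3)
  Color vertex 2 with color 0 (neighbor of 4)

Step 2: 2-coloring succeeded. No conflicts found.
  Set A (color 0): {1, 2, 5}
  Set B (color 1): {3, 4, 6}

The graph is bipartite with partition {1, 2, 5}, {3, 4, 6}.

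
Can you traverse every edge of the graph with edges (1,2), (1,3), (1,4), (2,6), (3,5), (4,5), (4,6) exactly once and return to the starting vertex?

Step 1: Find the degree of each vertex:
  deg(1) = 3
  deg(2) = 2
  deg(3) = 2
  deg(4) = 3
  deg(5) = 2
  deg(6) = 2

Step 2: Count vertices with odd degree:
  Odd-degree vertices: 1, 4 (2 total)

Step 3: Apply Euler's theorem:
  - Eulerian circuit exists iff graph is connected and all vertices have even degree
  - Eulerian path exists iff graph is connected and has 0 or 2 odd-degree vertices

Graph is connected with exactly 2 odd-degree vertices (1, 4).
Eulerian path exists (starting and ending at the odd-degree vertices), but no Eulerian circuit.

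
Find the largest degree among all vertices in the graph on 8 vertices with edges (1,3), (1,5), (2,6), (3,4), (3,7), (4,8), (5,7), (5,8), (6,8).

Step 1: Count edges incident to each vertex:
  deg(1) = 2 (neighbors: 3, 5)
  deg(2) = 1 (neighbors: 6)
  deg(3) = 3 (neighbors: 1, 4, 7)
  deg(4) = 2 (neighbors: 3, 8)
  deg(5) = 3 (neighbors: 1, 7, 8)
  deg(6) = 2 (neighbors: 2, 8)
  deg(7) = 2 (neighbors: 3, 5)
  deg(8) = 3 (neighbors: 4, 5, 6)

Step 2: Find maximum:
  max(2, 1, 3, 2, 3, 2, 2, 3) = 3 (vertex 3)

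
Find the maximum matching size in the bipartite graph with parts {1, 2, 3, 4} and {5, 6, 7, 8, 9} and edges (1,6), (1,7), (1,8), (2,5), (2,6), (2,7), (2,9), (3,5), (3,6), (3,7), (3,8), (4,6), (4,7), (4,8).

Step 1: List the neighbors of each left vertex:
  1: 6, 7, 8
  2: 5, 6, 7, 9
  3: 5, 6, 7, 8
  4: 6, 7, 8

Step 2: Greedily match left vertices, then look for augmenting paths:
  Match 1 -- 6
  Match 2 -- 5
  Match 3 -- 7
  Match 4 -- 8
  No augmenting path remains.

Step 3: Verify this is maximum:
  Matching size 4 = min(|L|, |R|) = min(4, 5), which is an upper bound, so this matching is maximum.

Maximum matching: {(1,6), (2,5), (3,7), (4,8)}
Size: 4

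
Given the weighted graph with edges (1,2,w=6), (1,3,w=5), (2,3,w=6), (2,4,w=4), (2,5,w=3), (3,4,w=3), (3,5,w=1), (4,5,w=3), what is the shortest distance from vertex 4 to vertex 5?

Step 1: Build adjacency list with weights:
  1: 2(w=6), 3(w=5)
  2: 1(w=6), 3(w=6), 4(w=4), 5(w=3)
  3: 1(w=5), 2(w=6), 4(w=3), 5(w=1)
  4: 2(w=4), 3(w=3), 5(w=3)
  5: 2(w=3), 3(w=1), 4(w=3)

Step 2: Apply Dijkstra's algorithm from vertex 4:
  Visit vertex 4 (distance=0)
    Update dist[2] = 4
    Update dist[3] = 3
    Update dist[5] = 3
  Visit vertex 3 (distance=3)
    Update dist[1] = 8
  Visit vertex 5 (distance=3)

Step 3: Shortest path: 4 -> 5
Total weight: 3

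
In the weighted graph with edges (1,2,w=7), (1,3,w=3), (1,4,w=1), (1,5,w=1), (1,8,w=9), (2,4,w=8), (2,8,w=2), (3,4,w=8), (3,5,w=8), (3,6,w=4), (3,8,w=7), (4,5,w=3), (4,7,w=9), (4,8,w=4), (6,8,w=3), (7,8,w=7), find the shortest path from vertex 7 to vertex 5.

Step 1: Build adjacency list with weights:
  1: 2(w=7), 3(w=3), 4(w=1), 5(w=1), 8(w=9)
  2: 1(w=7), 4(w=8), 8(w=2)
  3: 1(w=3), 4(w=8), 5(w=8), 6(w=4), 8(w=7)
  4: 1(w=1), 2(w=8), 3(w=8), 5(w=3), 7(w=9), 8(w=4)
  5: 1(w=1), 3(w=8), 4(w=3)
  6: 3(w=4), 8(w=3)
  7: 4(w=9), 8(w=7)
  8: 1(w=9), 2(w=2), 3(w=7), 4(w=4), 6(w=3), 7(w=7)

Step 2: Apply Dijkstra's algorithm from vertex 7:
  Visit vertex 7 (distance=0)
    Update dist[4] = 9
    Update dist[8] = 7
  Visit vertex 8 (distance=7)
    Update dist[1] = 16
    Update dist[2] = 9
    Update dist[3] = 14
    Update dist[6] = 10
  Visit vertex 2 (distance=9)
  Visit vertex 4 (distance=9)
    Update dist[1] = 10
    Update dist[5] = 12
  Visit vertex 1 (distance=10)
    Update dist[3] = 13
    Update dist[5] = 11
  Visit vertex 6 (distance=10)
  Visit vertex 5 (distance=11)

Step 3: Shortest path: 7 -> 4 -> 1 -> 5
Total weight: 9 + 1 + 1 = 11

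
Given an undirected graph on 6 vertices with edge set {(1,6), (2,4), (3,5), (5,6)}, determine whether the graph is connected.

Step 1: Build adjacency list from edges:
  1: 6
  2: 4
  3: 5
  4: 2
  5: 3, 6
  6: 1, 5

Step 2: Run BFS/DFS from vertex 1:
  Visited: {1, 6, 5, 3}
  Reached 4 of 6 vertices

Step 3: Only 4 of 6 vertices reached. Graph is disconnected.
Connected components: {1, 3, 5, 6}, {2, 4}
Answer: No, the graph is not connected (2 components).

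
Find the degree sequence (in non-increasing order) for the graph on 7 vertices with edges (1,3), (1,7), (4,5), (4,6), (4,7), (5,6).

Step 1: Count edges incident to each vertex:
  deg(1) = 2 (neighbors: 3, 7)
  deg(2) = 0 (neighbors: none)
  deg(3) = 1 (neighbors: 1)
  deg(4) = 3 (neighbors: 5, 6, 7)
  deg(5) = 2 (neighbors: 4, 6)
  deg(6) = 2 (neighbors: 4, 5)
  deg(7) = 2 (neighbors: 1, 4)

Step 2: Sort degrees in non-increasing order:
  Degrees: [2, 0, 1, 3, 2, 2, 2] -> sorted: [3, 2, 2, 2, 2, 1, 0]

Degree sequence: [3, 2, 2, 2, 2, 1, 0]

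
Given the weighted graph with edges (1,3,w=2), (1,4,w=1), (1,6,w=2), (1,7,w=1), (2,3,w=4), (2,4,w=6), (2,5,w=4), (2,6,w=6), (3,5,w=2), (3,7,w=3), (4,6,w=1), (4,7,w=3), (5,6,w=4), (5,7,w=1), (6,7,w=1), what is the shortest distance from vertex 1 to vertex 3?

Step 1: Build adjacency list with weights:
  1: 3(w=2), 4(w=1), 6(w=2), 7(w=1)
  2: 3(w=4), 4(w=6), 5(w=4), 6(w=6)
  3: 1(w=2), 2(w=4), 5(w=2), 7(w=3)
  4: 1(w=1), 2(w=6), 6(w=1), 7(w=3)
  5: 2(w=4), 3(w=2), 6(w=4), 7(w=1)
  6: 1(w=2), 2(w=6), 4(w=1), 5(w=4), 7(w=1)
  7: 1(w=1), 3(w=3), 4(w=3), 5(w=1), 6(w=1)

Step 2: Apply Dijkstra's algorithm from vertex 1:
  Visit vertex 1 (distance=0)
    Update dist[3] = 2
    Update dist[4] = 1
    Update dist[6] = 2
    Update dist[7] = 1
  Visit vertex 4 (distance=1)
    Update dist[2] = 7
  Visit vertex 7 (distance=1)
    Update dist[5] = 2
  Visit vertex 3 (distance=2)
    Update dist[2] = 6

Step 3: Shortest path: 1 -> 3
Total weight: 2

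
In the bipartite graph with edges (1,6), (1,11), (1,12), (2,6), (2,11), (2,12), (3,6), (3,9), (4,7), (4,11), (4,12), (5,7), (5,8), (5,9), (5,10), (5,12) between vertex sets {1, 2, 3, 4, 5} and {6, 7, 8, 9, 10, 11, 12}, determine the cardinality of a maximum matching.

Step 1: List the neighbors of each left vertex:
  1: 6, 11, 12
  2: 6, 11, 12
  3: 6, 9
  4: 7, 11, 12
  5: 7, 8, 9, 10, 12

Step 2: Greedily match left vertices, then look for augmenting paths:
  Match 1 -- 6
  Match 2 -- 11
  Match 3 -- 9
  Match 4 -- 7
  Match 5 -- 8
  No augmenting path remains.

Step 3: Verify this is maximum:
  Matching size 5 = min(|L|, |R|) = min(5, 7), which is an upper bound, so this matching is maximum.

Maximum matching: {(1,6), (2,11), (3,9), (4,7), (5,8)}
Size: 5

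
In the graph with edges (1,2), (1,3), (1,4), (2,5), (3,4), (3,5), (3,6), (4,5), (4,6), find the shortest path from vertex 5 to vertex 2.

Step 1: Build adjacency list:
  1: 2, 3, 4
  2: 1, 5
  3: 1, 4, 5, 6
  4: 1, 3, 5, 6
  5: 2, 3, 4
  6: 3, 4

Step 2: BFS from vertex 5 to find shortest path to 2:
  vertex 2 reached at distance 1

Step 3: Shortest path: 5 -> 2
Path length: 1 edge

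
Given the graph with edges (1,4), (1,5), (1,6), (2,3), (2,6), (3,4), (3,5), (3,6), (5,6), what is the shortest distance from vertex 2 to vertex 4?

Step 1: Build adjacency list:
  1: 4, 5, 6
  2: 3, 6
  3: 2, 4, 5, 6
  4: 1, 3
  5: 1, 3, 6
  6: 1, 2, 3, 5

Step 2: BFS from vertex 2 to find shortest path to 4:
  vertex 3 reached at distance 1
  vertex 6 reached at distance 1
  vertex 4 reached at distance 2

Step 3: Shortest path: 2 -> 3 -> 4
Path length: 2 edges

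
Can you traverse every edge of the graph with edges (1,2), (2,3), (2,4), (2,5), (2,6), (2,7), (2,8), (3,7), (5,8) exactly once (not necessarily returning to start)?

Step 1: Find the degree of each vertex:
  deg(1) = 1
  deg(2) = 7
  deg(3) = 2
  deg(4) = 1
  deg(5) = 2
  deg(6) = 1
  deg(7) = 2
  deg(8) = 2

Step 2: Count vertices with odd degree:
  Odd-degree vertices: 1, 2, 4, 6 (4 total)

Step 3: Apply Euler's theorem:
  - Eulerian circuit exists iff graph is connected and all vertices have even degree
  - Eulerian path exists iff graph is connected and has 0 or 2 odd-degree vertices

Graph has 4 odd-degree vertices (need 0 or 2).
Neither Eulerian path nor Eulerian circuit exists.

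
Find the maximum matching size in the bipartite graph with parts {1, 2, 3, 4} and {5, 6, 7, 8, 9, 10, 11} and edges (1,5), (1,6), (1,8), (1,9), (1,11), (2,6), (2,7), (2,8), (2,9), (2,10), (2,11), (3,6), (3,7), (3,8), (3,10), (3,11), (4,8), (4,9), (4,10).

Step 1: List the neighbors of each left vertex:
  1: 5, 6, 8, 9, 11
  2: 6, 7, 8, 9, 10, 11
  3: 6, 7, 8, 10, 11
  4: 8, 9, 10

Step 2: Greedily match left vertices, then look for augmenting paths:
  Match 1 -- 5
  Match 2 -- 6
  Match 3 -- 7
  Match 4 -- 8
  No augmenting path remains.

Step 3: Verify this is maximum:
  Matching size 4 = min(|L|, |R|) = min(4, 7), which is an upper bound, so this matching is maximum.

Maximum matching: {(1,5), (2,6), (3,7), (4,8)}
Size: 4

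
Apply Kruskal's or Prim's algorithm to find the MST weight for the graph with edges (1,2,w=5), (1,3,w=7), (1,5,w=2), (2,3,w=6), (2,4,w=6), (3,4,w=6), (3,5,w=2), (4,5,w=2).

Apply Kruskal's algorithm (sort edges by weight, add if no cycle):

Sorted edges by weight:
  (1,5) w=2
  (3,5) w=2
  (4,5) w=2
  (1,2) w=5
  (2,3) w=6
  (2,4) w=6
  (3,4) w=6
  (1,3) w=7

Add edge (1,5) w=2 -- no cycle. Running total: 2
Add edge (3,5) w=2 -- no cycle. Running total: 4
Add edge (4,5) w=2 -- no cycle. Running total: 6
Add edge (1,2) w=5 -- no cycle. Running total: 11

MST edges: (1,5,w=2), (3,5,w=2), (4,5,w=2), (1,2,w=5)
Total MST weight: 2 + 2 + 2 + 5 = 11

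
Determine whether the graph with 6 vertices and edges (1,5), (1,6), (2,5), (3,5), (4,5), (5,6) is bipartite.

Step 1: Attempt 2-coloring using BFS:
  Start at vertex 1, assign color 0
  Color vertex 5 with color 1 (neighbor of 1)
  Color vertex 6 with color 1 (neighbor of 1)
  Color vertex 2 with color 0 (neighbor of 5)
  Color vertex 3 with color 0 (neighbor of 5)
  Color vertex 4 with color 0 (neighbor of 5)

Step 2: Conflict found! Vertices 5 and 6 are adjacent but have the same color.
This means the graph contains an odd cycle.

The graph is NOT bipartite.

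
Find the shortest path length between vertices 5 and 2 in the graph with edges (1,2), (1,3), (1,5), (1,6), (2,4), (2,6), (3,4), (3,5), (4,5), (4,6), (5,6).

Step 1: Build adjacency list:
  1: 2, 3, 5, 6
  2: 1, 4, 6
  3: 1, 4, 5
  4: 2, 3, 5, 6
  5: 1, 3, 4, 6
  6: 1, 2, 4, 5

Step 2: BFS from vertex 5 to find shortest path to 2:
  vertex 1 reached at distance 1
  vertex 3 reached at distance 1
  vertex 4 reached at distance 1
  vertex 6 reached at distance 1
  vertex 2 reached at distance 2

Step 3: Shortest path: 5 -> 6 -> 2
Path length: 2 edges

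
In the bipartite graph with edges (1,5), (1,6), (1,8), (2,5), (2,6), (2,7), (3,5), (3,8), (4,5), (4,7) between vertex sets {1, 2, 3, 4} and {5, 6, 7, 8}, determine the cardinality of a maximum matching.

Step 1: List the neighbors of each left vertex:
  1: 5, 6, 8
  2: 5, 6, 7
  3: 5, 8
  4: 5, 7

Step 2: Greedily match left vertices, then look for augmenting paths:
  Match 1 -- 5
  Match 2 -- 6
  Match 3 -- 8
  Match 4 -- 7
  No augmenting path remains.

Step 3: Verify this is maximum:
  Matching size 4 = min(|L|, |R|) = min(4, 4), which is an upper bound, so this matching is maximum.

Maximum matching: {(1,5), (2,6), (3,8), (4,7)}
Size: 4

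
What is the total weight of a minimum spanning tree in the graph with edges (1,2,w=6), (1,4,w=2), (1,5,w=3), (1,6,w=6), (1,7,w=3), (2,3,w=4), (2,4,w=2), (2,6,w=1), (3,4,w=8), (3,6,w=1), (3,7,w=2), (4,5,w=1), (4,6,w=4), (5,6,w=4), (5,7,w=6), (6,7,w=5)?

Apply Kruskal's algorithm (sort edges by weight, add if no cycle):

Sorted edges by weight:
  (2,6) w=1
  (3,6) w=1
  (4,5) w=1
  (1,4) w=2
  (2,4) w=2
  (3,7) w=2
  (1,5) w=3
  (1,7) w=3
  (2,3) w=4
  (4,6) w=4
  (5,6) w=4
  (6,7) w=5
  (1,2) w=6
  (1,6) w=6
  (5,7) w=6
  (3,4) w=8

Add edge (2,6) w=1 -- no cycle. Running total: 1
Add edge (3,6) w=1 -- no cycle. Running total: 2
Add edge (4,5) w=1 -- no cycle. Running total: 3
Add edge (1,4) w=2 -- no cycle. Running total: 5
Add edge (2,4) w=2 -- no cycle. Running total: 7
Add edge (3,7) w=2 -- no cycle. Running total: 9

MST edges: (2,6,w=1), (3,6,w=1), (4,5,w=1), (1,4,w=2), (2,4,w=2), (3,7,w=2)
Total MST weight: 1 + 1 + 1 + 2 + 2 + 2 = 9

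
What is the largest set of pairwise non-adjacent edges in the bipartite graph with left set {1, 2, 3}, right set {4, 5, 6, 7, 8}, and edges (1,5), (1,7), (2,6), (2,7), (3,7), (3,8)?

Step 1: List the neighbors of each left vertex:
  1: 5, 7
  2: 6, 7
  3: 7, 8

Step 2: Greedily match left vertices, then look for augmenting paths:
  Match 1 -- 5
  Match 2 -- 6
  Match 3 -- 7
  No augmenting path remains.

Step 3: Verify this is maximum:
  Matching size 3 = min(|L|, |R|) = min(3, 5), which is an upper bound, so this matching is maximum.

Maximum matching: {(1,5), (2,6), (3,7)}
Size: 3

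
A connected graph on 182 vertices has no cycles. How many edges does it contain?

A tree on n vertices always has exactly n - 1 edges.
For n = 182: edges = 182 - 1 = 181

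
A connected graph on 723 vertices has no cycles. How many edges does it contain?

A tree on n vertices always has exactly n - 1 edges.
For n = 723: edges = 723 - 1 = 722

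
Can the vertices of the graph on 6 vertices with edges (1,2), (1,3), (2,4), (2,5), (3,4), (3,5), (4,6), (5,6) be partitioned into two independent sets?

Step 1: Attempt 2-coloring using BFS:
  Start at vertex 1, assign color 0
  Color vertex 2 with color 1 (neighbor of 1)
  Color vertex 3 with color 1 (neighbor of 1)
  Color vertex 4 with color 0 (neighbor of 2)
  Color vertex 5 with color 0 (neighbor of 2)
  Color vertex 6 with color 1 (neighbor of 4)

Step 2: 2-coloring succeeded. No conflicts found.
  Set A (color 0): {1, 4, 5}
  Set B (color 1): {2, 3, 6}

The graph is bipartite with partition {1, 4, 5}, {2, 3, 6}.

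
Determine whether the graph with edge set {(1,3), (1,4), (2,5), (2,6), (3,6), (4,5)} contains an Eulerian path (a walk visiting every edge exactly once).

Step 1: Find the degree of each vertex:
  deg(1) = 2
  deg(2) = 2
  deg(3) = 2
  deg(4) = 2
  deg(5) = 2
  deg(6) = 2

Step 2: Count vertices with odd degree:
  All vertices have even degree (0 odd-degree vertices)

Step 3: Apply Euler's theorem:
  - Eulerian circuit exists iff graph is connected and all vertices have even degree
  - Eulerian path exists iff graph is connected and has 0 or 2 odd-degree vertices

Graph is connected with 0 odd-degree vertices.
Both Eulerian circuit and Eulerian path exist.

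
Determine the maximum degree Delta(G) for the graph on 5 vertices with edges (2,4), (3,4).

Step 1: Count edges incident to each vertex:
  deg(1) = 0 (neighbors: none)
  deg(2) = 1 (neighbors: 4)
  deg(3) = 1 (neighbors: 4)
  deg(4) = 2 (neighbors: 2, 3)
  deg(5) = 0 (neighbors: none)

Step 2: Find maximum:
  max(0, 1, 1, 2, 0) = 2 (vertex 4)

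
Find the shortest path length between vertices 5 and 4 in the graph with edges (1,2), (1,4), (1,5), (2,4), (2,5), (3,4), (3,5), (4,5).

Step 1: Build adjacency list:
  1: 2, 4, 5
  2: 1, 4, 5
  3: 4, 5
  4: 1, 2, 3, 5
  5: 1, 2, 3, 4

Step 2: BFS from vertex 5 to find shortest path to 4:
  vertex 1 reached at distance 1
  vertex 2 reached at distance 1
  vertex 3 reached at distance 1
  vertex 4 reached at distance 1

Step 3: Shortest path: 5 -> 4
Path length: 1 edge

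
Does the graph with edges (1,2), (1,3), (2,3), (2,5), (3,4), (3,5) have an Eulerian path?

Step 1: Find the degree of each vertex:
  deg(1) = 2
  deg(2) = 3
  deg(3) = 4
  deg(4) = 1
  deg(5) = 2

Step 2: Count vertices with odd degree:
  Odd-degree vertices: 2, 4 (2 total)

Step 3: Apply Euler's theorem:
  - Eulerian circuit exists iff graph is connected and all vertices have even degree
  - Eulerian path exists iff graph is connected and has 0 or 2 odd-degree vertices

Graph is connected with exactly 2 odd-degree vertices (2, 4).
Eulerian path exists (starting and ending at the odd-degree vertices), but no Eulerian circuit.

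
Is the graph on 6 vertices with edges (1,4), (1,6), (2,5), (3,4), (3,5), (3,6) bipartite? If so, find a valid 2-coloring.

Step 1: Attempt 2-coloring using BFS:
  Start at vertex 1, assign color 0
  Color vertex 4 with color 1 (neighbor of 1)
  Color vertex 6 with color 1 (neighbor of 1)
  Color vertex 3 with color 0 (neighbor of 4)
  Color vertex 5 with color 1 (neighbor of 3)
  Color vertex 2 with color 0 (neighbor of 5)

Step 2: 2-coloring succeeded. No conflicts found.
  Set A (color 0): {1, 2, 3}
  Set B (color 1): {4, 5, 6}

The graph is bipartite with partition {1, 2, 3}, {4, 5, 6}.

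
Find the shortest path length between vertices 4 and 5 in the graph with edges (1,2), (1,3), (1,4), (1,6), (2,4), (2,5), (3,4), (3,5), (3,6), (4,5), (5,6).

Step 1: Build adjacency list:
  1: 2, 3, 4, 6
  2: 1, 4, 5
  3: 1, 4, 5, 6
  4: 1, 2, 3, 5
  5: 2, 3, 4, 6
  6: 1, 3, 5

Step 2: BFS from vertex 4 to find shortest path to 5:
  vertex 1 reached at distance 1
  vertex 2 reached at distance 1
  vertex 3 reached at distance 1
  vertex 5 reached at distance 1

Step 3: Shortest path: 4 -> 5
Path length: 1 edge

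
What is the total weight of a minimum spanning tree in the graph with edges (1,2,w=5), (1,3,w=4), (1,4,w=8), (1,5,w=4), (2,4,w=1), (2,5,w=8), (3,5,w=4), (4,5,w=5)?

Apply Kruskal's algorithm (sort edges by weight, add if no cycle):

Sorted edges by weight:
  (2,4) w=1
  (1,3) w=4
  (1,5) w=4
  (3,5) w=4
  (1,2) w=5
  (4,5) w=5
  (1,4) w=8
  (2,5) w=8

Add edge (2,4) w=1 -- no cycle. Running total: 1
Add edge (1,3) w=4 -- no cycle. Running total: 5
Add edge (1,5) w=4 -- no cycle. Running total: 9
Skip edge (3,5) w=4 -- would create cycle
Add edge (1,2) w=5 -- no cycle. Running total: 14

MST edges: (2,4,w=1), (1,3,w=4), (1,5,w=4), (1,2,w=5)
Total MST weight: 1 + 4 + 4 + 5 = 14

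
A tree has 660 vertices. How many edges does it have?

A tree on n vertices always has exactly n - 1 edges.
For n = 660: edges = 660 - 1 = 659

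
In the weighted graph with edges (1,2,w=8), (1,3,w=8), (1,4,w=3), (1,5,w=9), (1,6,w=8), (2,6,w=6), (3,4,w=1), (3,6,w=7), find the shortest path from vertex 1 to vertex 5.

Step 1: Build adjacency list with weights:
  1: 2(w=8), 3(w=8), 4(w=3), 5(w=9), 6(w=8)
  2: 1(w=8), 6(w=6)
  3: 1(w=8), 4(w=1), 6(w=7)
  4: 1(w=3), 3(w=1)
  5: 1(w=9)
  6: 1(w=8), 2(w=6), 3(w=7)

Step 2: Apply Dijkstra's algorithm from vertex 1:
  Visit vertex 1 (distance=0)
    Update dist[2] = 8
    Update dist[3] = 8
    Update dist[4] = 3
    Update dist[5] = 9
    Update dist[6] = 8
  Visit vertex 4 (distance=3)
    Update dist[3] = 4
  Visit vertex 3 (distance=4)
  Visit vertex 2 (distance=8)
  Visit vertex 6 (distance=8)
  Visit vertex 5 (distance=9)

Step 3: Shortest path: 1 -> 5
Total weight: 9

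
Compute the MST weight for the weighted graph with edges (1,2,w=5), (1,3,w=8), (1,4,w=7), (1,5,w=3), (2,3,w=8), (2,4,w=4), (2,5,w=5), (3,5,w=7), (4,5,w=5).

Apply Kruskal's algorithm (sort edges by weight, add if no cycle):

Sorted edges by weight:
  (1,5) w=3
  (2,4) w=4
  (1,2) w=5
  (2,5) w=5
  (4,5) w=5
  (1,4) w=7
  (3,5) w=7
  (1,3) w=8
  (2,3) w=8

Add edge (1,5) w=3 -- no cycle. Running total: 3
Add edge (2,4) w=4 -- no cycle. Running total: 7
Add edge (1,2) w=5 -- no cycle. Running total: 12
Skip edge (2,5) w=5 -- would create cycle
Skip edge (4,5) w=5 -- would create cycle
Skip edge (1,4) w=7 -- would create cycle
Add edge (3,5) w=7 -- no cycle. Running total: 19

MST edges: (1,5,w=3), (2,4,w=4), (1,2,w=5), (3,5,w=7)
Total MST weight: 3 + 4 + 5 + 7 = 19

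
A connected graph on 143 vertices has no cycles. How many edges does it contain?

A tree on n vertices always has exactly n - 1 edges.
For n = 143: edges = 143 - 1 = 142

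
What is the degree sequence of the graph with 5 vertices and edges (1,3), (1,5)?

Step 1: Count edges incident to each vertex:
  deg(1) = 2 (neighbors: 3, 5)
  deg(2) = 0 (neighbors: none)
  deg(3) = 1 (neighbors: 1)
  deg(4) = 0 (neighbors: none)
  deg(5) = 1 (neighbors: 1)

Step 2: Sort degrees in non-increasing order:
  Degrees: [2, 0, 1, 0, 1] -> sorted: [2, 1, 1, 0, 0]

Degree sequence: [2, 1, 1, 0, 0]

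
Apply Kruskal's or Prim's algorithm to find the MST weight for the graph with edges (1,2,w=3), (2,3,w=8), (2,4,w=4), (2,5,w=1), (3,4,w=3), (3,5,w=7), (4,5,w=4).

Apply Kruskal's algorithm (sort edges by weight, add if no cycle):

Sorted edges by weight:
  (2,5) w=1
  (1,2) w=3
  (3,4) w=3
  (2,4) w=4
  (4,5) w=4
  (3,5) w=7
  (2,3) w=8

Add edge (2,5) w=1 -- no cycle. Running total: 1
Add edge (1,2) w=3 -- no cycle. Running total: 4
Add edge (3,4) w=3 -- no cycle. Running total: 7
Add edge (2,4) w=4 -- no cycle. Running total: 11

MST edges: (2,5,w=1), (1,2,w=3), (3,4,w=3), (2,4,w=4)
Total MST weight: 1 + 3 + 3 + 4 = 11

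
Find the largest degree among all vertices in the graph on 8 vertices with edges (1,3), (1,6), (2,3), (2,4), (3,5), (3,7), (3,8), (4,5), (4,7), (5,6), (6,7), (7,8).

Step 1: Count edges incident to each vertex:
  deg(1) = 2 (neighbors: 3, 6)
  deg(2) = 2 (neighbors: 3, 4)
  deg(3) = 5 (neighbors: 1, 2, 5, 7, 8)
  deg(4) = 3 (neighbors: 2, 5, 7)
  deg(5) = 3 (neighbors: 3, 4, 6)
  deg(6) = 3 (neighbors: 1, 5, 7)
  deg(7) = 4 (neighbors: 3, 4, 6, 8)
  deg(8) = 2 (neighbors: 3, 7)

Step 2: Find maximum:
  max(2, 2, 5, 3, 3, 3, 4, 2) = 5 (vertex 3)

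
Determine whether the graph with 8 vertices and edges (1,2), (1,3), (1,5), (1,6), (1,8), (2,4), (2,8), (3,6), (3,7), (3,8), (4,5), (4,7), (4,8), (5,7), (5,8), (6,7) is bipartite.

Step 1: Attempt 2-coloring using BFS:
  Start at vertex 1, assign color 0
  Color vertex 2 with color 1 (neighbor of 1)
  Color vertex 3 with color 1 (neighbor of 1)
  Color vertex 5 with color 1 (neighbor of 1)
  Color vertex 6 with color 1 (neighbor of 1)
  Color vertex 8 with color 1 (neighbor of 1)
  Color vertex 4 with color 0 (neighbor of 2)

Step 2: Conflict found! Vertices 2 and 8 are adjacent but have the same color.
This means the graph contains an odd cycle.

The graph is NOT bipartite.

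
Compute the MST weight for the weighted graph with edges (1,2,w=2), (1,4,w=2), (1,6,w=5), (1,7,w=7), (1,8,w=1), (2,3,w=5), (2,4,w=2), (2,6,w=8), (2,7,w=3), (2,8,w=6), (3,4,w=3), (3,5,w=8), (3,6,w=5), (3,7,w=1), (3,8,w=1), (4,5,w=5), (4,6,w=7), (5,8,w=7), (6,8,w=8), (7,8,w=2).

Apply Kruskal's algorithm (sort edges by weight, add if no cycle):

Sorted edges by weight:
  (1,8) w=1
  (3,7) w=1
  (3,8) w=1
  (1,4) w=2
  (1,2) w=2
  (2,4) w=2
  (7,8) w=2
  (2,7) w=3
  (3,4) w=3
  (1,6) w=5
  (2,3) w=5
  (3,6) w=5
  (4,5) w=5
  (2,8) w=6
  (1,7) w=7
  (4,6) w=7
  (5,8) w=7
  (2,6) w=8
  (3,5) w=8
  (6,8) w=8

Add edge (1,8) w=1 -- no cycle. Running total: 1
Add edge (3,7) w=1 -- no cycle. Running total: 2
Add edge (3,8) w=1 -- no cycle. Running total: 3
Add edge (1,4) w=2 -- no cycle. Running total: 5
Add edge (1,2) w=2 -- no cycle. Running total: 7
Skip edge (2,4) w=2 -- would create cycle
Skip edge (7,8) w=2 -- would create cycle
Skip edge (2,7) w=3 -- would create cycle
Skip edge (3,4) w=3 -- would create cycle
Add edge (1,6) w=5 -- no cycle. Running total: 12
Skip edge (2,3) w=5 -- would create cycle
Skip edge (3,6) w=5 -- would create cycle
Add edge (4,5) w=5 -- no cycle. Running total: 17

MST edges: (1,8,w=1), (3,7,w=1), (3,8,w=1), (1,4,w=2), (1,2,w=2), (1,6,w=5), (4,5,w=5)
Total MST weight: 1 + 1 + 1 + 2 + 2 + 5 + 5 = 17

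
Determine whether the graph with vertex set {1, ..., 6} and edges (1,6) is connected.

Step 1: Build adjacency list from edges:
  1: 6
  2: (none)
  3: (none)
  4: (none)
  5: (none)
  6: 1

Step 2: Run BFS/DFS from vertex 1:
  Visited: {1, 6}
  Reached 2 of 6 vertices

Step 3: Only 2 of 6 vertices reached. Graph is disconnected.
Connected components: {1, 6}, {2}, {3}, {4}, {5}
Answer: No, the graph is not connected (5 components).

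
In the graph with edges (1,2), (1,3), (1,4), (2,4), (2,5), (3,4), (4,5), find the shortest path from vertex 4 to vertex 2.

Step 1: Build adjacency list:
  1: 2, 3, 4
  2: 1, 4, 5
  3: 1, 4
  4: 1, 2, 3, 5
  5: 2, 4

Step 2: BFS from vertex 4 to find shortest path to 2:
  vertex 1 reached at distance 1
  vertex 2 reached at distance 1

Step 3: Shortest path: 4 -> 2
Path length: 1 edge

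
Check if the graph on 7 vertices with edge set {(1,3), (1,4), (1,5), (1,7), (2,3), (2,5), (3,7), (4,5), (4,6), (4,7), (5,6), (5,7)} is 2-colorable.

Step 1: Attempt 2-coloring using BFS:
  Start at vertex 1, assign color 0
  Color vertex 3 with color 1 (neighbor of 1)
  Color vertex 4 with color 1 (neighbor of 1)
  Color vertex 5 with color 1 (neighbor of 1)
  Color vertex 7 with color 1 (neighbor of 1)
  Color vertex 2 with color 0 (neighbor of 3)

Step 2: Conflict found! Vertices 3 and 7 are adjacent but have the same color.
This means the graph contains an odd cycle.

The graph is NOT bipartite.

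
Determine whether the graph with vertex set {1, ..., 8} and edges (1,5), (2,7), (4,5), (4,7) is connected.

Step 1: Build adjacency list from edges:
  1: 5
  2: 7
  3: (none)
  4: 5, 7
  5: 1, 4
  6: (none)
  7: 2, 4
  8: (none)

Step 2: Run BFS/DFS from vertex 1:
  Visited: {1, 5, 4, 7, 2}
  Reached 5 of 8 vertices

Step 3: Only 5 of 8 vertices reached. Graph is disconnected.
Connected components: {1, 2, 4, 5, 7}, {3}, {6}, {8}
Answer: No, the graph is not connected (4 components).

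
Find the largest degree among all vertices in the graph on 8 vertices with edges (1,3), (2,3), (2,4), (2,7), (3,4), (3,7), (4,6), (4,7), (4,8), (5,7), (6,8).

Step 1: Count edges incident to each vertex:
  deg(1) = 1 (neighbors: 3)
  deg(2) = 3 (neighbors: 3, 4, 7)
  deg(3) = 4 (neighbors: 1, 2, 4, 7)
  deg(4) = 5 (neighbors: 2, 3, 6, 7, 8)
  deg(5) = 1 (neighbors: 7)
  deg(6) = 2 (neighbors: 4, 8)
  deg(7) = 4 (neighbors: 2, 3, 4, 5)
  deg(8) = 2 (neighbors: 4, 6)

Step 2: Find maximum:
  max(1, 3, 4, 5, 1, 2, 4, 2) = 5 (vertex 4)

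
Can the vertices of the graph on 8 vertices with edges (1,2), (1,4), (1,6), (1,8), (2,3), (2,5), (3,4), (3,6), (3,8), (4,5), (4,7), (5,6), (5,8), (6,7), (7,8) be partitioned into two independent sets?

Step 1: Attempt 2-coloring using BFS:
  Start at vertex 1, assign color 0
  Color vertex 2 with color 1 (neighbor of 1)
  Color vertex 4 with color 1 (neighbor of 1)
  Color vertex 6 with color 1 (neighbor of 1)
  Color vertex 8 with color 1 (neighbor of 1)
  Color vertex 3 with color 0 (neighbor of 2)
  Color vertex 5 with color 0 (neighbor of 2)
  Color vertex 7 with color 0 (neighbor of 4)

Step 2: 2-coloring succeeded. No conflicts found.
  Set A (color 0): {1, 3, 5, 7}
  Set B (color 1): {2, 4, 6, 8}

The graph is bipartite with partition {1, 3, 5, 7}, {2, 4, 6, 8}.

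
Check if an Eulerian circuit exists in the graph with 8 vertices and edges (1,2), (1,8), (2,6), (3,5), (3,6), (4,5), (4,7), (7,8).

Step 1: Find the degree of each vertex:
  deg(1) = 2
  deg(2) = 2
  deg(3) = 2
  deg(4) = 2
  deg(5) = 2
  deg(6) = 2
  deg(7) = 2
  deg(8) = 2

Step 2: Count vertices with odd degree:
  All vertices have even degree (0 odd-degree vertices)

Step 3: Apply Euler's theorem:
  - Eulerian circuit exists iff graph is connected and all vertices have even degree
  - Eulerian path exists iff graph is connected and has 0 or 2 odd-degree vertices

Graph is connected with 0 odd-degree vertices.
Both Eulerian circuit and Eulerian path exist.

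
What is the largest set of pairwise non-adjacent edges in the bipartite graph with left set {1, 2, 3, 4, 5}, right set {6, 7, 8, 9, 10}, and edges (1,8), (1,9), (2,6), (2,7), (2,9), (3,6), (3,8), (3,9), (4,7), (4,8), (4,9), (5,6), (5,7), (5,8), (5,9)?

Step 1: List the neighbors of each left vertex:
  1: 8, 9
  2: 6, 7, 9
  3: 6, 8, 9
  4: 7, 8, 9
  5: 6, 7, 8, 9

Step 2: Greedily match left vertices, then look for augmenting paths:
  Match 1 -- 8
  Match 2 -- 6
  Match 3 -- 9
  Match 4 -- 7
  No augmenting path remains.

Step 3: Verify this is maximum:
  Matching has size 4. The vertex set {6, 7, 8, 9} covers every edge and has size 4; any matching has at most one edge per cover vertex, so 4 is maximum (König's theorem).

Maximum matching: {(1,8), (2,6), (3,9), (4,7)}
Size: 4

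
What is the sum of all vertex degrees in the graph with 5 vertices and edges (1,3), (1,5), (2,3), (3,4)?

Step 1: Count edges incident to each vertex:
  deg(1) = 2 (neighbors: 3, 5)
  deg(2) = 1 (neighbors: 3)
  deg(3) = 3 (neighbors: 1, 2, 4)
  deg(4) = 1 (neighbors: 3)
  deg(5) = 1 (neighbors: 1)

Step 2: Sum all degrees:
  2 + 1 + 3 + 1 + 1 = 8

Verification: sum of degrees = 2 * |E| = 2 * 4 = 8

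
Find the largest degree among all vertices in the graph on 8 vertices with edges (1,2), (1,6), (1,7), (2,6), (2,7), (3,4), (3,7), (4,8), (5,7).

Step 1: Count edges incident to each vertex:
  deg(1) = 3 (neighbors: 2, 6, 7)
  deg(2) = 3 (neighbors: 1, 6, 7)
  deg(3) = 2 (neighbors: 4, 7)
  deg(4) = 2 (neighbors: 3, 8)
  deg(5) = 1 (neighbors: 7)
  deg(6) = 2 (neighbors: 1, 2)
  deg(7) = 4 (neighbors: 1, 2, 3, 5)
  deg(8) = 1 (neighbors: 4)

Step 2: Find maximum:
  max(3, 3, 2, 2, 1, 2, 4, 1) = 4 (vertex 7)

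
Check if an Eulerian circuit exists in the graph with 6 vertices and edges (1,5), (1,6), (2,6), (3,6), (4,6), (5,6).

Step 1: Find the degree of each vertex:
  deg(1) = 2
  deg(2) = 1
  deg(3) = 1
  deg(4) = 1
  deg(5) = 2
  deg(6) = 5

Step 2: Count vertices with odd degree:
  Odd-degree vertices: 2, 3, 4, 6 (4 total)

Step 3: Apply Euler's theorem:
  - Eulerian circuit exists iff graph is connected and all vertices have even degree
  - Eulerian path exists iff graph is connected and has 0 or 2 odd-degree vertices

Graph has 4 odd-degree vertices (need 0 or 2).
Neither Eulerian path nor Eulerian circuit exists.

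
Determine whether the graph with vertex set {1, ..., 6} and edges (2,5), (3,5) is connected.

Step 1: Build adjacency list from edges:
  1: (none)
  2: 5
  3: 5
  4: (none)
  5: 2, 3
  6: (none)

Step 2: Run BFS/DFS from vertex 1:
  Visited: {1}
  Reached 1 of 6 vertices

Step 3: Only 1 of 6 vertices reached. Graph is disconnected.
Connected components: {1}, {2, 3, 5}, {4}, {6}
Answer: No, the graph is not connected (4 components).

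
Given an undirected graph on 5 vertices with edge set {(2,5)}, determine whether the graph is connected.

Step 1: Build adjacency list from edges:
  1: (none)
  2: 5
  3: (none)
  4: (none)
  5: 2

Step 2: Run BFS/DFS from vertex 1:
  Visited: {1}
  Reached 1 of 5 vertices

Step 3: Only 1 of 5 vertices reached. Graph is disconnected.
Connected components: {1}, {2, 5}, {3}, {4}
Answer: No, the graph is not connected (4 components).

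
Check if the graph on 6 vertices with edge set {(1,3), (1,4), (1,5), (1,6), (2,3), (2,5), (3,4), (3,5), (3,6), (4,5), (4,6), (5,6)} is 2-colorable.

Step 1: Attempt 2-coloring using BFS:
  Start at vertex 1, assign color 0
  Color vertex 3 with color 1 (neighbor of 1)
  Color vertex 4 with color 1 (neighbor of 1)
  Color vertex 5 with color 1 (neighbor of 1)
  Color vertex 6 with color 1 (neighbor of 1)
  Color vertex 2 with color 0 (neighbor of 3)

Step 2: Conflict found! Vertices 3 and 4 are adjacent but have the same color.
This means the graph contains an odd cycle.

The graph is NOT bipartite.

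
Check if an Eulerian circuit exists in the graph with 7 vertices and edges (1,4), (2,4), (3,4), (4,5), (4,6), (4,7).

Step 1: Find the degree of each vertex:
  deg(1) = 1
  deg(2) = 1
  deg(3) = 1
  deg(4) = 6
  deg(5) = 1
  deg(6) = 1
  deg(7) = 1

Step 2: Count vertices with odd degree:
  Odd-degree vertices: 1, 2, 3, 5, 6, 7 (6 total)

Step 3: Apply Euler's theorem:
  - Eulerian circuit exists iff graph is connected and all vertices have even degree
  - Eulerian path exists iff graph is connected and has 0 or 2 odd-degree vertices

Graph has 6 odd-degree vertices (need 0 or 2).
Neither Eulerian path nor Eulerian circuit exists.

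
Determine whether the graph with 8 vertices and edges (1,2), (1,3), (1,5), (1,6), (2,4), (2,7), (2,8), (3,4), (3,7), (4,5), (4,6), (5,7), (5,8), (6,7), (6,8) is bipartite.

Step 1: Attempt 2-coloring using BFS:
  Start at vertex 1, assign color 0
  Color vertex 2 with color 1 (neighbor of 1)
  Color vertex 3 with color 1 (neighbor of 1)
  Color vertex 5 with color 1 (neighbor of 1)
  Color vertex 6 with color 1 (neighbor of 1)
  Color vertex 4 with color 0 (neighbor of 2)
  Color vertex 7 with color 0 (neighbor of 2)
  Color vertex 8 with color 0 (neighbor of 2)

Step 2: 2-coloring succeeded. No conflicts found.
  Set A (color 0): {1, 4, 7, 8}
  Set B (color 1): {2, 3, 5, 6}

The graph is bipartite with partition {1, 4, 7, 8}, {2, 3, 5, 6}.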